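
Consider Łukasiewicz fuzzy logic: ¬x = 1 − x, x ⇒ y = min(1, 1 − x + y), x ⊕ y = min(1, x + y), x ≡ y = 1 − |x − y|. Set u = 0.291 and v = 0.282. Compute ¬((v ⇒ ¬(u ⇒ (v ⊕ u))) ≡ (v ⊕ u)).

v ⊕ u = min(1, 0.282 + 0.291) = min(1, 0.573) = 0.573
u ⇒ (v ⊕ u) = min(1, 1 − 0.291 + 0.573) = min(1, 1.282) = 1.000
¬(u ⇒ (v ⊕ u)) = 1 − 1.000 = 0.000
v ⇒ ¬(u ⇒ (v ⊕ u)) = min(1, 1 − 0.282 + 0.000) = min(1, 0.718) = 0.718
(v ⇒ ¬(u ⇒ (v ⊕ u))) ≡ (v ⊕ u) = 1 − |0.718 − 0.573| = 1 − 0.145 = 0.855
¬((v ⇒ ¬(u ⇒ (v ⊕ u))) ≡ (v ⊕ u)) = 1 − 0.855 = 0.145

0.145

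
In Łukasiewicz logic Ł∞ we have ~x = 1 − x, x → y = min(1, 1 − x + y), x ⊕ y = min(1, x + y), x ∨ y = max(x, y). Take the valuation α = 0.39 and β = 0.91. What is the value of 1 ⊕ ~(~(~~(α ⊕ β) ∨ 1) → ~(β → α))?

α ⊕ β = min(1, 0.39 + 0.91) = min(1, 1.30) = 1.00
~(α ⊕ β) = 1 − 1.00 = 0.00
~~(α ⊕ β) = 1 − 0.00 = 1.00
~~(α ⊕ β) ∨ 1 = max(1.00, 1.00) = 1.00
~(~~(α ⊕ β) ∨ 1) = 1 − 1.00 = 0.00
β → α = min(1, 1 − 0.91 + 0.39) = min(1, 0.48) = 0.48
~(β → α) = 1 − 0.48 = 0.52
~(~~(α ⊕ β) ∨ 1) → ~(β → α) = min(1, 1 − 0.00 + 0.52) = min(1, 1.52) = 1.00
~(~(~~(α ⊕ β) ∨ 1) → ~(β → α)) = 1 − 1.00 = 0.00
1 ⊕ ~(~(~~(α ⊕ β) ∨ 1) → ~(β → α)) = min(1, 1.00 + 0.00) = min(1, 1.00) = 1.00

1.00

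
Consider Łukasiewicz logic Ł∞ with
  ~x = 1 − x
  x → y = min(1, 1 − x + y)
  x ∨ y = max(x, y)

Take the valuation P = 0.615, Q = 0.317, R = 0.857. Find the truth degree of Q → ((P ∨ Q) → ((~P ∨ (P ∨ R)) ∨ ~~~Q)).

1.000

P ∨ Q = max(0.615, 0.317) = 0.615
~P = 1 − 0.615 = 0.385
P ∨ R = max(0.615, 0.857) = 0.857
~P ∨ (P ∨ R) = max(0.385, 0.857) = 0.857
~Q = 1 − 0.317 = 0.683
~~Q = 1 − 0.683 = 0.317
~~~Q = 1 − 0.317 = 0.683
(~P ∨ (P ∨ R)) ∨ ~~~Q = max(0.857, 0.683) = 0.857
(P ∨ Q) → ((~P ∨ (P ∨ R)) ∨ ~~~Q) = min(1, 1 − 0.615 + 0.857) = min(1, 1.242) = 1.000
Q → ((P ∨ Q) → ((~P ∨ (P ∨ R)) ∨ ~~~Q)) = min(1, 1 − 0.317 + 1.000) = min(1, 1.683) = 1.000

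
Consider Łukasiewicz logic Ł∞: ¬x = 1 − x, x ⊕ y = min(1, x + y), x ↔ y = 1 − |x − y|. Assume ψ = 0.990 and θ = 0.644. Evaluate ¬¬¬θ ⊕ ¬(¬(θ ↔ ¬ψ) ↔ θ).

0.366

¬θ = 1 − 0.644 = 0.356
¬¬θ = 1 − 0.356 = 0.644
¬¬¬θ = 1 − 0.644 = 0.356
¬ψ = 1 − 0.990 = 0.010
θ ↔ ¬ψ = 1 − |0.644 − 0.010| = 1 − 0.634 = 0.366
¬(θ ↔ ¬ψ) = 1 − 0.366 = 0.634
¬(θ ↔ ¬ψ) ↔ θ = 1 − |0.634 − 0.644| = 1 − 0.010 = 0.990
¬(¬(θ ↔ ¬ψ) ↔ θ) = 1 − 0.990 = 0.010
¬¬¬θ ⊕ ¬(¬(θ ↔ ¬ψ) ↔ θ) = min(1, 0.356 + 0.010) = min(1, 0.366) = 0.366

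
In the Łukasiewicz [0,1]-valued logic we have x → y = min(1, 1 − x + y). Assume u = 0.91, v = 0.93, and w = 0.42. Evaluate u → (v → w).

0.58

v → w = min(1, 1 − 0.93 + 0.42) = min(1, 0.49) = 0.49
u → (v → w) = min(1, 1 − 0.91 + 0.49) = min(1, 0.58) = 0.58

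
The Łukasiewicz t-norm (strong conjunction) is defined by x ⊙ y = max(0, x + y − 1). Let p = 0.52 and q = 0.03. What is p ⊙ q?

0.00

p ⊙ q = max(0, 0.52 + 0.03 − 1) = max(0, -0.45) = 0.00
For comparison, the Gödel (minimum) t-norm min(x, y) would give 0.03.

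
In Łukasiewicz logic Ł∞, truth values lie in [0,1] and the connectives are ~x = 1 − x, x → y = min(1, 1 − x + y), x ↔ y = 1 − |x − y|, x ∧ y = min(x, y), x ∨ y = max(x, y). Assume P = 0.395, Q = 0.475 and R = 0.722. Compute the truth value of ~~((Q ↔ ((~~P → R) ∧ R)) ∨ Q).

0.753

~P = 1 − 0.395 = 0.605
~~P = 1 − 0.605 = 0.395
~~P → R = min(1, 1 − 0.395 + 0.722) = min(1, 1.327) = 1.000
(~~P → R) ∧ R = min(1.000, 0.722) = 0.722
Q ↔ ((~~P → R) ∧ R) = 1 − |0.475 − 0.722| = 1 − 0.247 = 0.753
(Q ↔ ((~~P → R) ∧ R)) ∨ Q = max(0.753, 0.475) = 0.753
~((Q ↔ ((~~P → R) ∧ R)) ∨ Q) = 1 − 0.753 = 0.247
~~((Q ↔ ((~~P → R) ∧ R)) ∨ Q) = 1 − 0.247 = 0.753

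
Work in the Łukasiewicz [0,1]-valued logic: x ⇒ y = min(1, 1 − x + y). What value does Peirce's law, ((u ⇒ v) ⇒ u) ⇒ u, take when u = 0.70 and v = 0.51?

0.81

u ⇒ v = min(1, 1 − 0.70 + 0.51) = min(1, 0.81) = 0.81
(u ⇒ v) ⇒ u = min(1, 1 − 0.81 + 0.70) = min(1, 0.89) = 0.89
((u ⇒ v) ⇒ u) ⇒ u = min(1, 1 − 0.89 + 0.70) = min(1, 0.81) = 0.81
(The value 0.81 < 1 shows this instance is not satisfied; not a Ł∞-tautology in general.)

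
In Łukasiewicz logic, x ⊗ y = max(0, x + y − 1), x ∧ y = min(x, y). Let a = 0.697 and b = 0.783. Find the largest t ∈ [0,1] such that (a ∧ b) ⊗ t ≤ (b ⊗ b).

0.869

a ∧ b = min(0.697, 0.783) = 0.697
So the left factor is a ∧ b = 0.697.
b ⊗ b = max(0, 0.783 + 0.783 − 1) = max(0, 0.566) = 0.566
So the right-hand bound is b ⊗ b = 0.566.
The residuum of the Łukasiewicz t-norm gives the supremum: min(1, 1 − 0.697 + 0.566).
1 − 0.697 + 0.566 = 0.869, so t = min(1, 0.869) = 0.869.
Check: 0.697 ⊗ 0.869 = max(0, 0.566) = 0.566 ≤ 0.566.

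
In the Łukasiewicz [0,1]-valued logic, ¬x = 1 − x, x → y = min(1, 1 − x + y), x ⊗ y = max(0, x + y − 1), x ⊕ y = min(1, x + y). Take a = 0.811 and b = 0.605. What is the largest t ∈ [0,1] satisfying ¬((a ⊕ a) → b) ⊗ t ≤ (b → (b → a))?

a ⊕ a = min(1, 0.811 + 0.811) = min(1, 1.622) = 1.000
(a ⊕ a) → b = min(1, 1 − 1.000 + 0.605) = min(1, 0.605) = 0.605
¬((a ⊕ a) → b) = 1 − 0.605 = 0.395
So the left factor is ¬((a ⊕ a) → b) = 0.395.
b → a = min(1, 1 − 0.605 + 0.811) = min(1, 1.206) = 1.000
b → (b → a) = min(1, 1 − 0.605 + 1.000) = min(1, 1.395) = 1.000
So the right-hand bound is b → (b → a) = 1.000.
The residuum of the Łukasiewicz t-norm gives the supremum: min(1, 1 − 0.395 + 1.000).
1 − 0.395 + 1.000 = 1.605, so t = min(1, 1.605) = 1.000.
Check: 0.395 ⊗ 1.000 = max(0, 0.395) = 0.395 ≤ 1.000.

1.000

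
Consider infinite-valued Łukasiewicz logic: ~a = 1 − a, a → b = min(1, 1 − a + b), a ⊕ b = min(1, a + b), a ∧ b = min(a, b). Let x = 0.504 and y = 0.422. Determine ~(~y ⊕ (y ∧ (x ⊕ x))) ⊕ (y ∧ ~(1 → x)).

0.422

~y = 1 − 0.422 = 0.578
x ⊕ x = min(1, 0.504 + 0.504) = min(1, 1.008) = 1.000
y ∧ (x ⊕ x) = min(0.422, 1.000) = 0.422
~y ⊕ (y ∧ (x ⊕ x)) = min(1, 0.578 + 0.422) = min(1, 1.000) = 1.000
~(~y ⊕ (y ∧ (x ⊕ x))) = 1 − 1.000 = 0.000
1 → x = min(1, 1 − 1.000 + 0.504) = min(1, 0.504) = 0.504
~(1 → x) = 1 − 0.504 = 0.496
y ∧ ~(1 → x) = min(0.422, 0.496) = 0.422
~(~y ⊕ (y ∧ (x ⊕ x))) ⊕ (y ∧ ~(1 → x)) = min(1, 0.000 + 0.422) = min(1, 0.422) = 0.422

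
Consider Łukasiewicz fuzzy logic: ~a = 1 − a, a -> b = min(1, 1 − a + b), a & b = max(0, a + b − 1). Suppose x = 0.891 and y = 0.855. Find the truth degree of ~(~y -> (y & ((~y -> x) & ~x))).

0.145

~y = 1 − 0.855 = 0.145
~y -> x = min(1, 1 − 0.145 + 0.891) = min(1, 1.746) = 1.000
~x = 1 − 0.891 = 0.109
(~y -> x) & ~x = max(0, 1.000 + 0.109 − 1) = max(0, 0.109) = 0.109
y & ((~y -> x) & ~x) = max(0, 0.855 + 0.109 − 1) = max(0, -0.036) = 0.000
~y -> (y & ((~y -> x) & ~x)) = min(1, 1 − 0.145 + 0.000) = min(1, 0.855) = 0.855
~(~y -> (y & ((~y -> x) & ~x))) = 1 − 0.855 = 0.145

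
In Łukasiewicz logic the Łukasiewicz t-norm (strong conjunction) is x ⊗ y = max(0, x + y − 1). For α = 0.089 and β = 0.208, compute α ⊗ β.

α ⊗ β = max(0, 0.089 + 0.208 − 1) = max(0, -0.703) = 0.000
For comparison, the Gödel (minimum) t-norm min(x, y) would give 0.089.

0.000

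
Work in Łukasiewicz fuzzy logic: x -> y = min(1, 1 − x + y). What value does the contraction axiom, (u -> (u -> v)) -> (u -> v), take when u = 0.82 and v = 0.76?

0.94

u -> v = min(1, 1 − 0.82 + 0.76) = min(1, 0.94) = 0.94
u -> (u -> v) = min(1, 1 − 0.82 + 0.94) = min(1, 1.12) = 1.00
(u -> (u -> v)) -> (u -> v) = min(1, 1 − 1.00 + 0.94) = min(1, 0.94) = 0.94
(The value 0.94 < 1 shows this instance is not satisfied; fails in Ł∞ (the t-norm is not idempotent).)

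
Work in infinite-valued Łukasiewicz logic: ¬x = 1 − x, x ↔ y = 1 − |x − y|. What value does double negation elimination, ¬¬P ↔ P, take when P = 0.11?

1.00

¬P = 1 − 0.11 = 0.89
¬¬P = 1 − 0.89 = 0.11
¬¬P ↔ P = 1 − |0.11 − 0.11| = 1 − 0.00 = 1.00
(As expected: always 1 in Ł∞ since negation is involutive.)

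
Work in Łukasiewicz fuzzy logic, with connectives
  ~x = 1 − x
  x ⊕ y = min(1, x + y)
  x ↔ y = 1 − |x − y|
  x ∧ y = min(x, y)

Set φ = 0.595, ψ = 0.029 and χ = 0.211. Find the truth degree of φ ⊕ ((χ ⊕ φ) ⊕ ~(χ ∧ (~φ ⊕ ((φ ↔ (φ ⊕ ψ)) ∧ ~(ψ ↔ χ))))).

χ ⊕ φ = min(1, 0.211 + 0.595) = min(1, 0.806) = 0.806
~φ = 1 − 0.595 = 0.405
φ ⊕ ψ = min(1, 0.595 + 0.029) = min(1, 0.624) = 0.624
φ ↔ (φ ⊕ ψ) = 1 − |0.595 − 0.624| = 1 − 0.029 = 0.971
ψ ↔ χ = 1 − |0.029 − 0.211| = 1 − 0.182 = 0.818
~(ψ ↔ χ) = 1 − 0.818 = 0.182
(φ ↔ (φ ⊕ ψ)) ∧ ~(ψ ↔ χ) = min(0.971, 0.182) = 0.182
~φ ⊕ ((φ ↔ (φ ⊕ ψ)) ∧ ~(ψ ↔ χ)) = min(1, 0.405 + 0.182) = min(1, 0.587) = 0.587
χ ∧ (~φ ⊕ ((φ ↔ (φ ⊕ ψ)) ∧ ~(ψ ↔ χ))) = min(0.211, 0.587) = 0.211
~(χ ∧ (~φ ⊕ ((φ ↔ (φ ⊕ ψ)) ∧ ~(ψ ↔ χ)))) = 1 − 0.211 = 0.789
(χ ⊕ φ) ⊕ ~(χ ∧ (~φ ⊕ ((φ ↔ (φ ⊕ ψ)) ∧ ~(ψ ↔ χ)))) = min(1, 0.806 + 0.789) = min(1, 1.595) = 1.000
φ ⊕ ((χ ⊕ φ) ⊕ ~(χ ∧ (~φ ⊕ ((φ ↔ (φ ⊕ ψ)) ∧ ~(ψ ↔ χ))))) = min(1, 0.595 + 1.000) = min(1, 1.595) = 1.000

1.000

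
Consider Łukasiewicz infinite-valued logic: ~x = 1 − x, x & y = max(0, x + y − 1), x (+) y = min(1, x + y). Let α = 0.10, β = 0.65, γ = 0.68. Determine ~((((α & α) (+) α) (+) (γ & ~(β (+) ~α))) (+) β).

α & α = max(0, 0.10 + 0.10 − 1) = max(0, -0.80) = 0.00
(α & α) (+) α = min(1, 0.00 + 0.10) = min(1, 0.10) = 0.10
~α = 1 − 0.10 = 0.90
β (+) ~α = min(1, 0.65 + 0.90) = min(1, 1.55) = 1.00
~(β (+) ~α) = 1 − 1.00 = 0.00
γ & ~(β (+) ~α) = max(0, 0.68 + 0.00 − 1) = max(0, -0.32) = 0.00
((α & α) (+) α) (+) (γ & ~(β (+) ~α)) = min(1, 0.10 + 0.00) = min(1, 0.10) = 0.10
(((α & α) (+) α) (+) (γ & ~(β (+) ~α))) (+) β = min(1, 0.10 + 0.65) = min(1, 0.75) = 0.75
~((((α & α) (+) α) (+) (γ & ~(β (+) ~α))) (+) β) = 1 − 0.75 = 0.25

0.25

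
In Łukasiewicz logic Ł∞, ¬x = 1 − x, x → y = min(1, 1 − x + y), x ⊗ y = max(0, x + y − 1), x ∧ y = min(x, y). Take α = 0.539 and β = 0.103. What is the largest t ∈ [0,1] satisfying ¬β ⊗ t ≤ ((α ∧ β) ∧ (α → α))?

0.206

¬β = 1 − 0.103 = 0.897
So the left factor is ¬β = 0.897.
α ∧ β = min(0.539, 0.103) = 0.103
α → α = min(1, 1 − 0.539 + 0.539) = min(1, 1.000) = 1.000
(α ∧ β) ∧ (α → α) = min(0.103, 1.000) = 0.103
So the right-hand bound is (α ∧ β) ∧ (α → α) = 0.103.
The residuum of the Łukasiewicz t-norm gives the supremum: min(1, 1 − 0.897 + 0.103).
1 − 0.897 + 0.103 = 0.206, so t = min(1, 0.206) = 0.206.
Check: 0.897 ⊗ 0.206 = max(0, 0.103) = 0.103 ≤ 0.103.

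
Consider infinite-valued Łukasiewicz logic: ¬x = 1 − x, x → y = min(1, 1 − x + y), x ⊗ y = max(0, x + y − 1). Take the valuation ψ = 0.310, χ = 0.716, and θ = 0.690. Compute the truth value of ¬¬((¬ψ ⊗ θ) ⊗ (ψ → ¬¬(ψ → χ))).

0.380

¬ψ = 1 − 0.310 = 0.690
¬ψ ⊗ θ = max(0, 0.690 + 0.690 − 1) = max(0, 0.380) = 0.380
ψ → χ = min(1, 1 − 0.310 + 0.716) = min(1, 1.406) = 1.000
¬(ψ → χ) = 1 − 1.000 = 0.000
¬¬(ψ → χ) = 1 − 0.000 = 1.000
ψ → ¬¬(ψ → χ) = min(1, 1 − 0.310 + 1.000) = min(1, 1.690) = 1.000
(¬ψ ⊗ θ) ⊗ (ψ → ¬¬(ψ → χ)) = max(0, 0.380 + 1.000 − 1) = max(0, 0.380) = 0.380
¬((¬ψ ⊗ θ) ⊗ (ψ → ¬¬(ψ → χ))) = 1 − 0.380 = 0.620
¬¬((¬ψ ⊗ θ) ⊗ (ψ → ¬¬(ψ → χ))) = 1 − 0.620 = 0.380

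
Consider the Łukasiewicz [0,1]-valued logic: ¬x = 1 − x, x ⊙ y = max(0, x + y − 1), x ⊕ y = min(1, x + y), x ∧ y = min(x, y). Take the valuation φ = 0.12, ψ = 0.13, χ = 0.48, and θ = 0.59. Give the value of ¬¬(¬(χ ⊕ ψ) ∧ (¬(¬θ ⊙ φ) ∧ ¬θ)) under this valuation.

0.39

χ ⊕ ψ = min(1, 0.48 + 0.13) = min(1, 0.61) = 0.61
¬(χ ⊕ ψ) = 1 − 0.61 = 0.39
¬θ = 1 − 0.59 = 0.41
¬θ ⊙ φ = max(0, 0.41 + 0.12 − 1) = max(0, -0.47) = 0.00
¬(¬θ ⊙ φ) = 1 − 0.00 = 1.00
¬(¬θ ⊙ φ) ∧ ¬θ = min(1.00, 0.41) = 0.41
¬(χ ⊕ ψ) ∧ (¬(¬θ ⊙ φ) ∧ ¬θ) = min(0.39, 0.41) = 0.39
¬(¬(χ ⊕ ψ) ∧ (¬(¬θ ⊙ φ) ∧ ¬θ)) = 1 − 0.39 = 0.61
¬¬(¬(χ ⊕ ψ) ∧ (¬(¬θ ⊙ φ) ∧ ¬θ)) = 1 − 0.61 = 0.39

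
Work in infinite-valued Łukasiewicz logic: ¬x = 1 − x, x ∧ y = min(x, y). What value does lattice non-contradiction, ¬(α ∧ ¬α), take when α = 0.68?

0.68

¬α = 1 − 0.68 = 0.32
α ∧ ¬α = min(0.68, 0.32) = 0.32
¬(α ∧ ¬α) = 1 − 0.32 = 0.68
(The value 0.68 < 1 shows this instance is not satisfied; not a Ł∞-tautology — its value is 1 − min(a, 1−a).)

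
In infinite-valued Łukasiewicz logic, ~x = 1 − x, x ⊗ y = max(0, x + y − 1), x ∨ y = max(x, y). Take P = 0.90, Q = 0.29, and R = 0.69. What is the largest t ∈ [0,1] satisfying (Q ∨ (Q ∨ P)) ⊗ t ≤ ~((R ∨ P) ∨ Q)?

0.20

Q ∨ P = max(0.29, 0.90) = 0.90
Q ∨ (Q ∨ P) = max(0.29, 0.90) = 0.90
So the left factor is Q ∨ (Q ∨ P) = 0.90.
R ∨ P = max(0.69, 0.90) = 0.90
(R ∨ P) ∨ Q = max(0.90, 0.29) = 0.90
~((R ∨ P) ∨ Q) = 1 − 0.90 = 0.10
So the right-hand bound is ~((R ∨ P) ∨ Q) = 0.10.
The residuum of the Łukasiewicz t-norm gives the supremum: min(1, 1 − 0.90 + 0.10).
1 − 0.90 + 0.10 = 0.20, so t = min(1, 0.20) = 0.20.
Check: 0.90 ⊗ 0.20 = max(0, 0.10) = 0.10 ≤ 0.10.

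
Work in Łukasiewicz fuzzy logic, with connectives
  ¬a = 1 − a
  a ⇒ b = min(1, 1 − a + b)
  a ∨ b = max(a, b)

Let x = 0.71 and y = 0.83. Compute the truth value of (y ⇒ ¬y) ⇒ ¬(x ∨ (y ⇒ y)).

¬y = 1 − 0.83 = 0.17
y ⇒ ¬y = min(1, 1 − 0.83 + 0.17) = min(1, 0.34) = 0.34
y ⇒ y = min(1, 1 − 0.83 + 0.83) = min(1, 1.00) = 1.00
x ∨ (y ⇒ y) = max(0.71, 1.00) = 1.00
¬(x ∨ (y ⇒ y)) = 1 − 1.00 = 0.00
(y ⇒ ¬y) ⇒ ¬(x ∨ (y ⇒ y)) = min(1, 1 − 0.34 + 0.00) = min(1, 0.66) = 0.66

0.66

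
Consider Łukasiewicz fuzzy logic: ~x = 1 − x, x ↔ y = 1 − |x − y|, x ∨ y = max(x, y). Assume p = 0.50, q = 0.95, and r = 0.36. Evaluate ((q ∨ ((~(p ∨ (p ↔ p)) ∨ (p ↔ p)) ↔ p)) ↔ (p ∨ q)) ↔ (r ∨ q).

0.95

p ↔ p = 1 − |0.50 − 0.50| = 1 − 0.00 = 1.00
p ∨ (p ↔ p) = max(0.50, 1.00) = 1.00
~(p ∨ (p ↔ p)) = 1 − 1.00 = 0.00
~(p ∨ (p ↔ p)) ∨ (p ↔ p) = max(0.00, 1.00) = 1.00
(~(p ∨ (p ↔ p)) ∨ (p ↔ p)) ↔ p = 1 − |1.00 − 0.50| = 1 − 0.50 = 0.50
q ∨ ((~(p ∨ (p ↔ p)) ∨ (p ↔ p)) ↔ p) = max(0.95, 0.50) = 0.95
p ∨ q = max(0.50, 0.95) = 0.95
(q ∨ ((~(p ∨ (p ↔ p)) ∨ (p ↔ p)) ↔ p)) ↔ (p ∨ q) = 1 − |0.95 − 0.95| = 1 − 0.00 = 1.00
r ∨ q = max(0.36, 0.95) = 0.95
((q ∨ ((~(p ∨ (p ↔ p)) ∨ (p ↔ p)) ↔ p)) ↔ (p ∨ q)) ↔ (r ∨ q) = 1 − |1.00 − 0.95| = 1 − 0.05 = 0.95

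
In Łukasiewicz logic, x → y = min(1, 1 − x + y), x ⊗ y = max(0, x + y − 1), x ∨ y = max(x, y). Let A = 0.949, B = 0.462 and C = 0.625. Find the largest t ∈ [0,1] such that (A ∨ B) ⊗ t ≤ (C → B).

0.888

A ∨ B = max(0.949, 0.462) = 0.949
So the left factor is A ∨ B = 0.949.
C → B = min(1, 1 − 0.625 + 0.462) = min(1, 0.837) = 0.837
So the right-hand bound is C → B = 0.837.
The residuum of the Łukasiewicz t-norm gives the supremum: min(1, 1 − 0.949 + 0.837).
1 − 0.949 + 0.837 = 0.888, so t = min(1, 0.888) = 0.888.
Check: 0.949 ⊗ 0.888 = max(0, 0.837) = 0.837 ≤ 0.837.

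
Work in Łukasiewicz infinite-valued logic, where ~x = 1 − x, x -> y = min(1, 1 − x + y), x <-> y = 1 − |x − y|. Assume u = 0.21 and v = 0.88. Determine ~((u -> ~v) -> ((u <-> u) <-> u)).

0.70

~v = 1 − 0.88 = 0.12
u -> ~v = min(1, 1 − 0.21 + 0.12) = min(1, 0.91) = 0.91
u <-> u = 1 − |0.21 − 0.21| = 1 − 0.00 = 1.00
(u <-> u) <-> u = 1 − |1.00 − 0.21| = 1 − 0.79 = 0.21
(u -> ~v) -> ((u <-> u) <-> u) = min(1, 1 − 0.91 + 0.21) = min(1, 0.30) = 0.30
~((u -> ~v) -> ((u <-> u) <-> u)) = 1 − 0.30 = 0.70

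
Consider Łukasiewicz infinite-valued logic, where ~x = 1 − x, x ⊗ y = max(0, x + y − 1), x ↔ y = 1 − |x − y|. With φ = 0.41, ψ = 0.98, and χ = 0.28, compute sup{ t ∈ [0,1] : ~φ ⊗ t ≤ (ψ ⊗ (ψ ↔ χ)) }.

0.69

~φ = 1 − 0.41 = 0.59
So the left factor is ~φ = 0.59.
ψ ↔ χ = 1 − |0.98 − 0.28| = 1 − 0.70 = 0.30
ψ ⊗ (ψ ↔ χ) = max(0, 0.98 + 0.30 − 1) = max(0, 0.28) = 0.28
So the right-hand bound is ψ ⊗ (ψ ↔ χ) = 0.28.
The residuum of the Łukasiewicz t-norm gives the supremum: min(1, 1 − 0.59 + 0.28).
1 − 0.59 + 0.28 = 0.69, so t = min(1, 0.69) = 0.69.
Check: 0.59 ⊗ 0.69 = max(0, 0.28) = 0.28 ≤ 0.28.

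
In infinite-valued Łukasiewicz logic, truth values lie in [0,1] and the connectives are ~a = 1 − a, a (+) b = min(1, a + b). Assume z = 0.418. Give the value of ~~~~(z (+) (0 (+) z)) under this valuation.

0 (+) z = min(1, 0.000 + 0.418) = min(1, 0.418) = 0.418
z (+) (0 (+) z) = min(1, 0.418 + 0.418) = min(1, 0.836) = 0.836
~(z (+) (0 (+) z)) = 1 − 0.836 = 0.164
~~(z (+) (0 (+) z)) = 1 − 0.164 = 0.836
~~~(z (+) (0 (+) z)) = 1 − 0.836 = 0.164
~~~~(z (+) (0 (+) z)) = 1 − 0.164 = 0.836

0.836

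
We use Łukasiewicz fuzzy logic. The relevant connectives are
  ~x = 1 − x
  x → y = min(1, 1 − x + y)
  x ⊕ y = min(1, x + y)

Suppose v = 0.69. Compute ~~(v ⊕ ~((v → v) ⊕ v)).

0.69

v → v = min(1, 1 − 0.69 + 0.69) = min(1, 1.00) = 1.00
(v → v) ⊕ v = min(1, 1.00 + 0.69) = min(1, 1.69) = 1.00
~((v → v) ⊕ v) = 1 − 1.00 = 0.00
v ⊕ ~((v → v) ⊕ v) = min(1, 0.69 + 0.00) = min(1, 0.69) = 0.69
~(v ⊕ ~((v → v) ⊕ v)) = 1 − 0.69 = 0.31
~~(v ⊕ ~((v → v) ⊕ v)) = 1 − 0.31 = 0.69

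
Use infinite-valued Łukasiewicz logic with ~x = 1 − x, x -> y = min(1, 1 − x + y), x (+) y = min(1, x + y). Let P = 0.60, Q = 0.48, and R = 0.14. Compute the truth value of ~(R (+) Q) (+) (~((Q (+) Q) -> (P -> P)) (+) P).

0.98

R (+) Q = min(1, 0.14 + 0.48) = min(1, 0.62) = 0.62
~(R (+) Q) = 1 − 0.62 = 0.38
Q (+) Q = min(1, 0.48 + 0.48) = min(1, 0.96) = 0.96
P -> P = min(1, 1 − 0.60 + 0.60) = min(1, 1.00) = 1.00
(Q (+) Q) -> (P -> P) = min(1, 1 − 0.96 + 1.00) = min(1, 1.04) = 1.00
~((Q (+) Q) -> (P -> P)) = 1 − 1.00 = 0.00
~((Q (+) Q) -> (P -> P)) (+) P = min(1, 0.00 + 0.60) = min(1, 0.60) = 0.60
~(R (+) Q) (+) (~((Q (+) Q) -> (P -> P)) (+) P) = min(1, 0.38 + 0.60) = min(1, 0.98) = 0.98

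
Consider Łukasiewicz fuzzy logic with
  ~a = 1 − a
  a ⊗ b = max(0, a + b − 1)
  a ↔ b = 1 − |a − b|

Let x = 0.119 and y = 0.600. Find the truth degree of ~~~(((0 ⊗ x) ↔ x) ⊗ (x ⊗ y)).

1.000

0 ⊗ x = max(0, 0.000 + 0.119 − 1) = max(0, -0.881) = 0.000
(0 ⊗ x) ↔ x = 1 − |0.000 − 0.119| = 1 − 0.119 = 0.881
x ⊗ y = max(0, 0.119 + 0.600 − 1) = max(0, -0.281) = 0.000
((0 ⊗ x) ↔ x) ⊗ (x ⊗ y) = max(0, 0.881 + 0.000 − 1) = max(0, -0.119) = 0.000
~(((0 ⊗ x) ↔ x) ⊗ (x ⊗ y)) = 1 − 0.000 = 1.000
~~(((0 ⊗ x) ↔ x) ⊗ (x ⊗ y)) = 1 − 1.000 = 0.000
~~~(((0 ⊗ x) ↔ x) ⊗ (x ⊗ y)) = 1 − 0.000 = 1.000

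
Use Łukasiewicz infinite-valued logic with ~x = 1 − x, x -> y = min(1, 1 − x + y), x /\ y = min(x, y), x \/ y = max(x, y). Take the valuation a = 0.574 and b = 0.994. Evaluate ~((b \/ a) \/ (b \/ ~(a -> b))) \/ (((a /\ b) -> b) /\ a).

b \/ a = max(0.994, 0.574) = 0.994
a -> b = min(1, 1 − 0.574 + 0.994) = min(1, 1.420) = 1.000
~(a -> b) = 1 − 1.000 = 0.000
b \/ ~(a -> b) = max(0.994, 0.000) = 0.994
(b \/ a) \/ (b \/ ~(a -> b)) = max(0.994, 0.994) = 0.994
~((b \/ a) \/ (b \/ ~(a -> b))) = 1 − 0.994 = 0.006
a /\ b = min(0.574, 0.994) = 0.574
(a /\ b) -> b = min(1, 1 − 0.574 + 0.994) = min(1, 1.420) = 1.000
((a /\ b) -> b) /\ a = min(1.000, 0.574) = 0.574
~((b \/ a) \/ (b \/ ~(a -> b))) \/ (((a /\ b) -> b) /\ a) = max(0.006, 0.574) = 0.574

0.574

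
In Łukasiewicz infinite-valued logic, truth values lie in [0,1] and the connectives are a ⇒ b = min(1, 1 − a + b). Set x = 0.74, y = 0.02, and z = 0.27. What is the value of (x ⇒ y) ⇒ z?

x ⇒ y = min(1, 1 − 0.74 + 0.02) = min(1, 0.28) = 0.28
(x ⇒ y) ⇒ z = min(1, 1 − 0.28 + 0.27) = min(1, 0.99) = 0.99

0.99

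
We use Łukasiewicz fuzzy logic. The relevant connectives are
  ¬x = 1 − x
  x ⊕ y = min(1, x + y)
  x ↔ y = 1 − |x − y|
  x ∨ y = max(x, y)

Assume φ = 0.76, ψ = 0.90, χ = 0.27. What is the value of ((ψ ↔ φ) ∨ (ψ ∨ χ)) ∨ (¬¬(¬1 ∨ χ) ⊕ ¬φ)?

ψ ↔ φ = 1 − |0.90 − 0.76| = 1 − 0.14 = 0.86
ψ ∨ χ = max(0.90, 0.27) = 0.90
(ψ ↔ φ) ∨ (ψ ∨ χ) = max(0.86, 0.90) = 0.90
¬1 = 1 − 1.00 = 0.00
¬1 ∨ χ = max(0.00, 0.27) = 0.27
¬(¬1 ∨ χ) = 1 − 0.27 = 0.73
¬¬(¬1 ∨ χ) = 1 − 0.73 = 0.27
¬φ = 1 − 0.76 = 0.24
¬¬(¬1 ∨ χ) ⊕ ¬φ = min(1, 0.27 + 0.24) = min(1, 0.51) = 0.51
((ψ ↔ φ) ∨ (ψ ∨ χ)) ∨ (¬¬(¬1 ∨ χ) ⊕ ¬φ) = max(0.90, 0.51) = 0.90

0.90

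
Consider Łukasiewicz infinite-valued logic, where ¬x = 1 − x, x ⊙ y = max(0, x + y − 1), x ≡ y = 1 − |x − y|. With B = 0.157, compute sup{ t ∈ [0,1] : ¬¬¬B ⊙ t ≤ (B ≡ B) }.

1.000

¬B = 1 − 0.157 = 0.843
¬¬B = 1 − 0.843 = 0.157
¬¬¬B = 1 − 0.157 = 0.843
So the left factor is ¬¬¬B = 0.843.
B ≡ B = 1 − |0.157 − 0.157| = 1 − 0.000 = 1.000
So the right-hand bound is B ≡ B = 1.000.
The residuum of the Łukasiewicz t-norm gives the supremum: min(1, 1 − 0.843 + 1.000).
1 − 0.843 + 1.000 = 1.157, so t = min(1, 1.157) = 1.000.
Check: 0.843 ⊙ 1.000 = max(0, 0.843) = 0.843 ≤ 1.000.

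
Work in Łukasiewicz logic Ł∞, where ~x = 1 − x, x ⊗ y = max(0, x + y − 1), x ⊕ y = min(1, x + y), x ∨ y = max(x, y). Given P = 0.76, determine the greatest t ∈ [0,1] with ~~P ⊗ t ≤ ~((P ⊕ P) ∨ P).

0.24

~P = 1 − 0.76 = 0.24
~~P = 1 − 0.24 = 0.76
So the left factor is ~~P = 0.76.
P ⊕ P = min(1, 0.76 + 0.76) = min(1, 1.52) = 1.00
(P ⊕ P) ∨ P = max(1.00, 0.76) = 1.00
~((P ⊕ P) ∨ P) = 1 − 1.00 = 0.00
So the right-hand bound is ~((P ⊕ P) ∨ P) = 0.00.
The residuum of the Łukasiewicz t-norm gives the supremum: min(1, 1 − 0.76 + 0.00).
1 − 0.76 + 0.00 = 0.24, so t = min(1, 0.24) = 0.24.
Check: 0.76 ⊗ 0.24 = max(0, 0.00) = 0.00 ≤ 0.00.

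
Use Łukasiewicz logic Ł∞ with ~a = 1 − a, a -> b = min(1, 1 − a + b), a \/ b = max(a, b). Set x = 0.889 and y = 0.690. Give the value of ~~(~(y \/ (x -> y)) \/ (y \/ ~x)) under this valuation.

x -> y = min(1, 1 − 0.889 + 0.690) = min(1, 0.801) = 0.801
y \/ (x -> y) = max(0.690, 0.801) = 0.801
~(y \/ (x -> y)) = 1 − 0.801 = 0.199
~x = 1 − 0.889 = 0.111
y \/ ~x = max(0.690, 0.111) = 0.690
~(y \/ (x -> y)) \/ (y \/ ~x) = max(0.199, 0.690) = 0.690
~(~(y \/ (x -> y)) \/ (y \/ ~x)) = 1 − 0.690 = 0.310
~~(~(y \/ (x -> y)) \/ (y \/ ~x)) = 1 − 0.310 = 0.690

0.690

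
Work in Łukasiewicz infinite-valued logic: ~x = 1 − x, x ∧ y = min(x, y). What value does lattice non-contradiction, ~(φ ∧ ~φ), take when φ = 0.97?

0.97

~φ = 1 − 0.97 = 0.03
φ ∧ ~φ = min(0.97, 0.03) = 0.03
~(φ ∧ ~φ) = 1 − 0.03 = 0.97
(The value 0.97 < 1 shows this instance is not satisfied; not a Ł∞-tautology — its value is 1 − min(a, 1−a).)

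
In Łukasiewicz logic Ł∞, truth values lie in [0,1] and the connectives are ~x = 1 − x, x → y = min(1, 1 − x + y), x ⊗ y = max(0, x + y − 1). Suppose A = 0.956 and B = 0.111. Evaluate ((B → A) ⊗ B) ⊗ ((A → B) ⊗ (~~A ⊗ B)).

0.000

B → A = min(1, 1 − 0.111 + 0.956) = min(1, 1.845) = 1.000
(B → A) ⊗ B = max(0, 1.000 + 0.111 − 1) = max(0, 0.111) = 0.111
A → B = min(1, 1 − 0.956 + 0.111) = min(1, 0.155) = 0.155
~A = 1 − 0.956 = 0.044
~~A = 1 − 0.044 = 0.956
~~A ⊗ B = max(0, 0.956 + 0.111 − 1) = max(0, 0.067) = 0.067
(A → B) ⊗ (~~A ⊗ B) = max(0, 0.155 + 0.067 − 1) = max(0, -0.778) = 0.000
((B → A) ⊗ B) ⊗ ((A → B) ⊗ (~~A ⊗ B)) = max(0, 0.111 + 0.000 − 1) = max(0, -0.889) = 0.000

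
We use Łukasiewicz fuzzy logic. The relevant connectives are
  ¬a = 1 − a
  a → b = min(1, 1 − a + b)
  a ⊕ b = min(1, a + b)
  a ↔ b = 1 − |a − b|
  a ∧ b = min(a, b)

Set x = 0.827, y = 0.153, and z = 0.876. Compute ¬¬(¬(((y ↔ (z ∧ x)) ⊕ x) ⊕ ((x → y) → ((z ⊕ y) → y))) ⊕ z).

0.876

z ∧ x = min(0.876, 0.827) = 0.827
y ↔ (z ∧ x) = 1 − |0.153 − 0.827| = 1 − 0.674 = 0.326
(y ↔ (z ∧ x)) ⊕ x = min(1, 0.326 + 0.827) = min(1, 1.153) = 1.000
x → y = min(1, 1 − 0.827 + 0.153) = min(1, 0.326) = 0.326
z ⊕ y = min(1, 0.876 + 0.153) = min(1, 1.029) = 1.000
(z ⊕ y) → y = min(1, 1 − 1.000 + 0.153) = min(1, 0.153) = 0.153
(x → y) → ((z ⊕ y) → y) = min(1, 1 − 0.326 + 0.153) = min(1, 0.827) = 0.827
((y ↔ (z ∧ x)) ⊕ x) ⊕ ((x → y) → ((z ⊕ y) → y)) = min(1, 1.000 + 0.827) = min(1, 1.827) = 1.000
¬(((y ↔ (z ∧ x)) ⊕ x) ⊕ ((x → y) → ((z ⊕ y) → y))) = 1 − 1.000 = 0.000
¬(((y ↔ (z ∧ x)) ⊕ x) ⊕ ((x → y) → ((z ⊕ y) → y))) ⊕ z = min(1, 0.000 + 0.876) = min(1, 0.876) = 0.876
¬(¬(((y ↔ (z ∧ x)) ⊕ x) ⊕ ((x → y) → ((z ⊕ y) → y))) ⊕ z) = 1 − 0.876 = 0.124
¬¬(¬(((y ↔ (z ∧ x)) ⊕ x) ⊕ ((x → y) → ((z ⊕ y) → y))) ⊕ z) = 1 − 0.124 = 0.876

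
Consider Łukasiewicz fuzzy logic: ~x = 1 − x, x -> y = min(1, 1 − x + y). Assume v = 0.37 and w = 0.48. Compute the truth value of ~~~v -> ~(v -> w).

0.37

~v = 1 − 0.37 = 0.63
~~v = 1 − 0.63 = 0.37
~~~v = 1 − 0.37 = 0.63
v -> w = min(1, 1 − 0.37 + 0.48) = min(1, 1.11) = 1.00
~(v -> w) = 1 − 1.00 = 0.00
~~~v -> ~(v -> w) = min(1, 1 − 0.63 + 0.00) = min(1, 0.37) = 0.37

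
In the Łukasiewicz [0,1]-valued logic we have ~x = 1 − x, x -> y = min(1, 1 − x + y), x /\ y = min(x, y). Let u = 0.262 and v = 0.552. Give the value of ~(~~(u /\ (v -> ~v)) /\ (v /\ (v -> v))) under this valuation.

0.738

~v = 1 − 0.552 = 0.448
v -> ~v = min(1, 1 − 0.552 + 0.448) = min(1, 0.896) = 0.896
u /\ (v -> ~v) = min(0.262, 0.896) = 0.262
~(u /\ (v -> ~v)) = 1 − 0.262 = 0.738
~~(u /\ (v -> ~v)) = 1 − 0.738 = 0.262
v -> v = min(1, 1 − 0.552 + 0.552) = min(1, 1.000) = 1.000
v /\ (v -> v) = min(0.552, 1.000) = 0.552
~~(u /\ (v -> ~v)) /\ (v /\ (v -> v)) = min(0.262, 0.552) = 0.262
~(~~(u /\ (v -> ~v)) /\ (v /\ (v -> v))) = 1 − 0.262 = 0.738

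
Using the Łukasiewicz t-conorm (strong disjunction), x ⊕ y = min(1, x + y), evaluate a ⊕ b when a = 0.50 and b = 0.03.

0.53

a ⊕ b = min(1, 0.50 + 0.03) = min(1, 0.53) = 0.53
For comparison, the Gödel t-conorm max(x, y) would give 0.50.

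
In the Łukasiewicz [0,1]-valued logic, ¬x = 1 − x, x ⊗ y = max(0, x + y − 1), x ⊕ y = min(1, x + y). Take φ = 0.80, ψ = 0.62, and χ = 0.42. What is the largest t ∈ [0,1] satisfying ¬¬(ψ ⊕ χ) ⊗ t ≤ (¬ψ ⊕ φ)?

1.00

ψ ⊕ χ = min(1, 0.62 + 0.42) = min(1, 1.04) = 1.00
¬(ψ ⊕ χ) = 1 − 1.00 = 0.00
¬¬(ψ ⊕ χ) = 1 − 0.00 = 1.00
So the left factor is ¬¬(ψ ⊕ χ) = 1.00.
¬ψ = 1 − 0.62 = 0.38
¬ψ ⊕ φ = min(1, 0.38 + 0.80) = min(1, 1.18) = 1.00
So the right-hand bound is ¬ψ ⊕ φ = 1.00.
The residuum of the Łukasiewicz t-norm gives the supremum: min(1, 1 − 1.00 + 1.00).
1 − 1.00 + 1.00 = 1.00, so t = min(1, 1.00) = 1.00.
Check: 1.00 ⊗ 1.00 = max(0, 1.00) = 1.00 ≤ 1.00.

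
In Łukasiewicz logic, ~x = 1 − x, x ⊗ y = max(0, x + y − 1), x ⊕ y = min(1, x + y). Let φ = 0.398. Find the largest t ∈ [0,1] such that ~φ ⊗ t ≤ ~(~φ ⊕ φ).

0.398

~φ = 1 − 0.398 = 0.602
So the left factor is ~φ = 0.602.
~φ ⊕ φ = min(1, 0.602 + 0.398) = min(1, 1.000) = 1.000
~(~φ ⊕ φ) = 1 − 1.000 = 0.000
So the right-hand bound is ~(~φ ⊕ φ) = 0.000.
The residuum of the Łukasiewicz t-norm gives the supremum: min(1, 1 − 0.602 + 0.000).
1 − 0.602 + 0.000 = 0.398, so t = min(1, 0.398) = 0.398.
Check: 0.602 ⊗ 0.398 = max(0, 0.000) = 0.000 ≤ 0.000.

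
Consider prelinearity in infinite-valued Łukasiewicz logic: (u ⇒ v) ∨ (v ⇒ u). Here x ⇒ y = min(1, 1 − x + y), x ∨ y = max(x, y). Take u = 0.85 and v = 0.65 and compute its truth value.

u ⇒ v = min(1, 1 − 0.85 + 0.65) = min(1, 0.80) = 0.80
v ⇒ u = min(1, 1 − 0.65 + 0.85) = min(1, 1.20) = 1.00
(u ⇒ v) ∨ (v ⇒ u) = max(0.80, 1.00) = 1.00
(As expected: a Ł∞-tautology — holds in every MV-chain.)

1.00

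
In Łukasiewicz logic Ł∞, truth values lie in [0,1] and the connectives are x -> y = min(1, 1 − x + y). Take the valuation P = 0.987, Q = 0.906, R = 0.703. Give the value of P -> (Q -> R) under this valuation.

0.810

Q -> R = min(1, 1 − 0.906 + 0.703) = min(1, 0.797) = 0.797
P -> (Q -> R) = min(1, 1 − 0.987 + 0.797) = min(1, 0.810) = 0.810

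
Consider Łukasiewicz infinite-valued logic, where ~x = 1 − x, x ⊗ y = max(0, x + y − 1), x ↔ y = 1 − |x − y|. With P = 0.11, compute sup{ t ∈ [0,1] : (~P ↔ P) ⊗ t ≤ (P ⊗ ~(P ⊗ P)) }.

~P = 1 − 0.11 = 0.89
~P ↔ P = 1 − |0.89 − 0.11| = 1 − 0.78 = 0.22
So the left factor is ~P ↔ P = 0.22.
P ⊗ P = max(0, 0.11 + 0.11 − 1) = max(0, -0.78) = 0.00
~(P ⊗ P) = 1 − 0.00 = 1.00
P ⊗ ~(P ⊗ P) = max(0, 0.11 + 1.00 − 1) = max(0, 0.11) = 0.11
So the right-hand bound is P ⊗ ~(P ⊗ P) = 0.11.
The residuum of the Łukasiewicz t-norm gives the supremum: min(1, 1 − 0.22 + 0.11).
1 − 0.22 + 0.11 = 0.89, so t = min(1, 0.89) = 0.89.
Check: 0.22 ⊗ 0.89 = max(0, 0.11) = 0.11 ≤ 0.11.

0.89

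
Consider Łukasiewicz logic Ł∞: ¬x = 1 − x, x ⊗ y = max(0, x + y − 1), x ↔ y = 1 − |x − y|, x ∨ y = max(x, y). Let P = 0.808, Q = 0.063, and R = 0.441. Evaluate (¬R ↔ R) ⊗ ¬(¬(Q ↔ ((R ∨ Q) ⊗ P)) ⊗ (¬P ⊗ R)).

¬R = 1 − 0.441 = 0.559
¬R ↔ R = 1 − |0.559 − 0.441| = 1 − 0.118 = 0.882
R ∨ Q = max(0.441, 0.063) = 0.441
(R ∨ Q) ⊗ P = max(0, 0.441 + 0.808 − 1) = max(0, 0.249) = 0.249
Q ↔ ((R ∨ Q) ⊗ P) = 1 − |0.063 − 0.249| = 1 − 0.186 = 0.814
¬(Q ↔ ((R ∨ Q) ⊗ P)) = 1 − 0.814 = 0.186
¬P = 1 − 0.808 = 0.192
¬P ⊗ R = max(0, 0.192 + 0.441 − 1) = max(0, -0.367) = 0.000
¬(Q ↔ ((R ∨ Q) ⊗ P)) ⊗ (¬P ⊗ R) = max(0, 0.186 + 0.000 − 1) = max(0, -0.814) = 0.000
¬(¬(Q ↔ ((R ∨ Q) ⊗ P)) ⊗ (¬P ⊗ R)) = 1 − 0.000 = 1.000
(¬R ↔ R) ⊗ ¬(¬(Q ↔ ((R ∨ Q) ⊗ P)) ⊗ (¬P ⊗ R)) = max(0, 0.882 + 1.000 − 1) = max(0, 0.882) = 0.882

0.882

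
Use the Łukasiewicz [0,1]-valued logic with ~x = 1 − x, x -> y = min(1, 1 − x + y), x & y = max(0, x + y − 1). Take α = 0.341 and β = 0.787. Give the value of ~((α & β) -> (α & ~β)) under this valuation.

0.128

α & β = max(0, 0.341 + 0.787 − 1) = max(0, 0.128) = 0.128
~β = 1 − 0.787 = 0.213
α & ~β = max(0, 0.341 + 0.213 − 1) = max(0, -0.446) = 0.000
(α & β) -> (α & ~β) = min(1, 1 − 0.128 + 0.000) = min(1, 0.872) = 0.872
~((α & β) -> (α & ~β)) = 1 − 0.872 = 0.128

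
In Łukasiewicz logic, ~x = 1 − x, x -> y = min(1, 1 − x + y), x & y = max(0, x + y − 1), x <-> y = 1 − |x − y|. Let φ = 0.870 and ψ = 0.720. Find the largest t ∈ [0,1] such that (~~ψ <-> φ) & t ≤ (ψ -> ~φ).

~ψ = 1 − 0.720 = 0.280
~~ψ = 1 − 0.280 = 0.720
~~ψ <-> φ = 1 − |0.720 − 0.870| = 1 − 0.150 = 0.850
So the left factor is ~~ψ <-> φ = 0.850.
~φ = 1 − 0.870 = 0.130
ψ -> ~φ = min(1, 1 − 0.720 + 0.130) = min(1, 0.410) = 0.410
So the right-hand bound is ψ -> ~φ = 0.410.
The residuum of the Łukasiewicz t-norm gives the supremum: min(1, 1 − 0.850 + 0.410).
1 − 0.850 + 0.410 = 0.560, so t = min(1, 0.560) = 0.560.
Check: 0.850 & 0.560 = max(0, 0.410) = 0.410 ≤ 0.410.

0.560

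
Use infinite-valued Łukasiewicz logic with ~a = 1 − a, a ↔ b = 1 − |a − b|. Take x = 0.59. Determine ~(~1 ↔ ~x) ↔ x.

~1 = 1 − 1.00 = 0.00
~x = 1 − 0.59 = 0.41
~1 ↔ ~x = 1 − |0.00 − 0.41| = 1 − 0.41 = 0.59
~(~1 ↔ ~x) = 1 − 0.59 = 0.41
~(~1 ↔ ~x) ↔ x = 1 − |0.41 − 0.59| = 1 − 0.18 = 0.82

0.82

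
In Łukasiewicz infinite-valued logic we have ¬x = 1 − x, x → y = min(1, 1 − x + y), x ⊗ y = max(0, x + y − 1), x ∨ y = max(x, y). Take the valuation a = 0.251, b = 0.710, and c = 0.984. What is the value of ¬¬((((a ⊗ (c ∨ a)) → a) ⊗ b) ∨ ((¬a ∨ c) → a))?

0.710

c ∨ a = max(0.984, 0.251) = 0.984
a ⊗ (c ∨ a) = max(0, 0.251 + 0.984 − 1) = max(0, 0.235) = 0.235
(a ⊗ (c ∨ a)) → a = min(1, 1 − 0.235 + 0.251) = min(1, 1.016) = 1.000
((a ⊗ (c ∨ a)) → a) ⊗ b = max(0, 1.000 + 0.710 − 1) = max(0, 0.710) = 0.710
¬a = 1 − 0.251 = 0.749
¬a ∨ c = max(0.749, 0.984) = 0.984
(¬a ∨ c) → a = min(1, 1 − 0.984 + 0.251) = min(1, 0.267) = 0.267
(((a ⊗ (c ∨ a)) → a) ⊗ b) ∨ ((¬a ∨ c) → a) = max(0.710, 0.267) = 0.710
¬((((a ⊗ (c ∨ a)) → a) ⊗ b) ∨ ((¬a ∨ c) → a)) = 1 − 0.710 = 0.290
¬¬((((a ⊗ (c ∨ a)) → a) ⊗ b) ∨ ((¬a ∨ c) → a)) = 1 − 0.290 = 0.710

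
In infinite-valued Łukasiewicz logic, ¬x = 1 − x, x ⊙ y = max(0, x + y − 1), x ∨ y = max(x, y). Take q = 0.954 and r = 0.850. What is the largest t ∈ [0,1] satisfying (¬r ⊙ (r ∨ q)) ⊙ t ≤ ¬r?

¬r = 1 − 0.850 = 0.150
r ∨ q = max(0.850, 0.954) = 0.954
¬r ⊙ (r ∨ q) = max(0, 0.150 + 0.954 − 1) = max(0, 0.104) = 0.104
So the left factor is ¬r ⊙ (r ∨ q) = 0.104.
So the right-hand bound is ¬r = 0.150.
The residuum of the Łukasiewicz t-norm gives the supremum: min(1, 1 − 0.104 + 0.150).
1 − 0.104 + 0.150 = 1.046, so t = min(1, 1.046) = 1.000.
Check: 0.104 ⊙ 1.000 = max(0, 0.104) = 0.104 ≤ 0.150.

1.000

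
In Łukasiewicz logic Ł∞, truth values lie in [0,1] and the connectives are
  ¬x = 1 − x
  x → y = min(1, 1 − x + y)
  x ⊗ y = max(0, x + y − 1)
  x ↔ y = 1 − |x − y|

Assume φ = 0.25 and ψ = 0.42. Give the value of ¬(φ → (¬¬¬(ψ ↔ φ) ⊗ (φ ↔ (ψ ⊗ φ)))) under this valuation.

ψ ↔ φ = 1 − |0.42 − 0.25| = 1 − 0.17 = 0.83
¬(ψ ↔ φ) = 1 − 0.83 = 0.17
¬¬(ψ ↔ φ) = 1 − 0.17 = 0.83
¬¬¬(ψ ↔ φ) = 1 − 0.83 = 0.17
ψ ⊗ φ = max(0, 0.42 + 0.25 − 1) = max(0, -0.33) = 0.00
φ ↔ (ψ ⊗ φ) = 1 − |0.25 − 0.00| = 1 − 0.25 = 0.75
¬¬¬(ψ ↔ φ) ⊗ (φ ↔ (ψ ⊗ φ)) = max(0, 0.17 + 0.75 − 1) = max(0, -0.08) = 0.00
φ → (¬¬¬(ψ ↔ φ) ⊗ (φ ↔ (ψ ⊗ φ))) = min(1, 1 − 0.25 + 0.00) = min(1, 0.75) = 0.75
¬(φ → (¬¬¬(ψ ↔ φ) ⊗ (φ ↔ (ψ ⊗ φ)))) = 1 − 0.75 = 0.25

0.25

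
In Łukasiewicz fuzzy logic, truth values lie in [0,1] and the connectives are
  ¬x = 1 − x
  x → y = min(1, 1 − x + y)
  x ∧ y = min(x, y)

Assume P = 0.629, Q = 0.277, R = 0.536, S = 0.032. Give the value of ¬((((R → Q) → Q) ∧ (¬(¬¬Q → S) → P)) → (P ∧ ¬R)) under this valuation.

0.072

R → Q = min(1, 1 − 0.536 + 0.277) = min(1, 0.741) = 0.741
(R → Q) → Q = min(1, 1 − 0.741 + 0.277) = min(1, 0.536) = 0.536
¬Q = 1 − 0.277 = 0.723
¬¬Q = 1 − 0.723 = 0.277
¬¬Q → S = min(1, 1 − 0.277 + 0.032) = min(1, 0.755) = 0.755
¬(¬¬Q → S) = 1 − 0.755 = 0.245
¬(¬¬Q → S) → P = min(1, 1 − 0.245 + 0.629) = min(1, 1.384) = 1.000
((R → Q) → Q) ∧ (¬(¬¬Q → S) → P) = min(0.536, 1.000) = 0.536
¬R = 1 − 0.536 = 0.464
P ∧ ¬R = min(0.629, 0.464) = 0.464
(((R → Q) → Q) ∧ (¬(¬¬Q → S) → P)) → (P ∧ ¬R) = min(1, 1 − 0.536 + 0.464) = min(1, 0.928) = 0.928
¬((((R → Q) → Q) ∧ (¬(¬¬Q → S) → P)) → (P ∧ ¬R)) = 1 − 0.928 = 0.072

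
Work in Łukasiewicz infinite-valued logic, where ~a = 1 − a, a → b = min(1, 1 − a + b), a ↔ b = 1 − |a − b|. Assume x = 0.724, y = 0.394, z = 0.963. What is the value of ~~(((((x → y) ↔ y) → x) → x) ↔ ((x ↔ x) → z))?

0.761

x → y = min(1, 1 − 0.724 + 0.394) = min(1, 0.670) = 0.670
(x → y) ↔ y = 1 − |0.670 − 0.394| = 1 − 0.276 = 0.724
((x → y) ↔ y) → x = min(1, 1 − 0.724 + 0.724) = min(1, 1.000) = 1.000
(((x → y) ↔ y) → x) → x = min(1, 1 − 1.000 + 0.724) = min(1, 0.724) = 0.724
x ↔ x = 1 − |0.724 − 0.724| = 1 − 0.000 = 1.000
(x ↔ x) → z = min(1, 1 − 1.000 + 0.963) = min(1, 0.963) = 0.963
((((x → y) ↔ y) → x) → x) ↔ ((x ↔ x) → z) = 1 − |0.724 − 0.963| = 1 − 0.239 = 0.761
~(((((x → y) ↔ y) → x) → x) ↔ ((x ↔ x) → z)) = 1 − 0.761 = 0.239
~~(((((x → y) ↔ y) → x) → x) ↔ ((x ↔ x) → z)) = 1 − 0.239 = 0.761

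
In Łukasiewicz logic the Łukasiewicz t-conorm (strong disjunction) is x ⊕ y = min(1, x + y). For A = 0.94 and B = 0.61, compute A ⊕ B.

1.00

A ⊕ B = min(1, 0.94 + 0.61) = min(1, 1.55) = 1.00
For comparison, the Gödel t-conorm max(x, y) would give 0.94.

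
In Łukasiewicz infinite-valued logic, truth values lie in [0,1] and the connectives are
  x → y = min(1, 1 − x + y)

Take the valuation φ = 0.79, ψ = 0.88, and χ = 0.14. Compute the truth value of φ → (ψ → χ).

ψ → χ = min(1, 1 − 0.88 + 0.14) = min(1, 0.26) = 0.26
φ → (ψ → χ) = min(1, 1 − 0.79 + 0.26) = min(1, 0.47) = 0.47

0.47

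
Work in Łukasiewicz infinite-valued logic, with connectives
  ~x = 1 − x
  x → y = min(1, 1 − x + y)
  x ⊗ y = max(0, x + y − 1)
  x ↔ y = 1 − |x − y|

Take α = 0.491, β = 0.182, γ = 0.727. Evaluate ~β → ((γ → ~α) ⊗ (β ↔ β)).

~β = 1 − 0.182 = 0.818
~α = 1 − 0.491 = 0.509
γ → ~α = min(1, 1 − 0.727 + 0.509) = min(1, 0.782) = 0.782
β ↔ β = 1 − |0.182 − 0.182| = 1 − 0.000 = 1.000
(γ → ~α) ⊗ (β ↔ β) = max(0, 0.782 + 1.000 − 1) = max(0, 0.782) = 0.782
~β → ((γ → ~α) ⊗ (β ↔ β)) = min(1, 1 − 0.818 + 0.782) = min(1, 0.964) = 0.964

0.964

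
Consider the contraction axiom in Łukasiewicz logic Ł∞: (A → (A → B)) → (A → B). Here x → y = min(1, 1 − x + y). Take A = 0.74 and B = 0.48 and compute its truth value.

A → B = min(1, 1 − 0.74 + 0.48) = min(1, 0.74) = 0.74
A → (A → B) = min(1, 1 − 0.74 + 0.74) = min(1, 1.00) = 1.00
(A → (A → B)) → (A → B) = min(1, 1 − 1.00 + 0.74) = min(1, 0.74) = 0.74
(The value 0.74 < 1 shows this instance is not satisfied; fails in Ł∞ (the t-norm is not idempotent).)

0.74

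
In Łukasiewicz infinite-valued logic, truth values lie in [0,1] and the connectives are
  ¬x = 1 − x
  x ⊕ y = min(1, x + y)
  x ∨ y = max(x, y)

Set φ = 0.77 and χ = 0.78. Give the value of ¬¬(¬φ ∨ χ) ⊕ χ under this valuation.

¬φ = 1 − 0.77 = 0.23
¬φ ∨ χ = max(0.23, 0.78) = 0.78
¬(¬φ ∨ χ) = 1 − 0.78 = 0.22
¬¬(¬φ ∨ χ) = 1 − 0.22 = 0.78
¬¬(¬φ ∨ χ) ⊕ χ = min(1, 0.78 + 0.78) = min(1, 1.56) = 1.00

1.00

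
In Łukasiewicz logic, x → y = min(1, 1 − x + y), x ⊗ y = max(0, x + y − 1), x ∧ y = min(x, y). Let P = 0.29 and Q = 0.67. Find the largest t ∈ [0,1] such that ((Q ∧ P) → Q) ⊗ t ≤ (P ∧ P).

0.29

Q ∧ P = min(0.67, 0.29) = 0.29
(Q ∧ P) → Q = min(1, 1 − 0.29 + 0.67) = min(1, 1.38) = 1.00
So the left factor is (Q ∧ P) → Q = 1.00.
P ∧ P = min(0.29, 0.29) = 0.29
So the right-hand bound is P ∧ P = 0.29.
The residuum of the Łukasiewicz t-norm gives the supremum: min(1, 1 − 1.00 + 0.29).
1 − 1.00 + 0.29 = 0.29, so t = min(1, 0.29) = 0.29.
Check: 1.00 ⊗ 0.29 = max(0, 0.29) = 0.29 ≤ 0.29.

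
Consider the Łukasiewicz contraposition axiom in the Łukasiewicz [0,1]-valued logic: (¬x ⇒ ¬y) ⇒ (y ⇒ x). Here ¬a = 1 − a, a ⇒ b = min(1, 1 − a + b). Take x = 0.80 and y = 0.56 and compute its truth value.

¬x = 1 − 0.80 = 0.20
¬y = 1 − 0.56 = 0.44
¬x ⇒ ¬y = min(1, 1 − 0.20 + 0.44) = min(1, 1.24) = 1.00
y ⇒ x = min(1, 1 − 0.56 + 0.80) = min(1, 1.24) = 1.00
(¬x ⇒ ¬y) ⇒ (y ⇒ x) = min(1, 1 − 1.00 + 1.00) = min(1, 1.00) = 1.00
(As expected: an axiom of Ł∞, always 1.)

1.00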